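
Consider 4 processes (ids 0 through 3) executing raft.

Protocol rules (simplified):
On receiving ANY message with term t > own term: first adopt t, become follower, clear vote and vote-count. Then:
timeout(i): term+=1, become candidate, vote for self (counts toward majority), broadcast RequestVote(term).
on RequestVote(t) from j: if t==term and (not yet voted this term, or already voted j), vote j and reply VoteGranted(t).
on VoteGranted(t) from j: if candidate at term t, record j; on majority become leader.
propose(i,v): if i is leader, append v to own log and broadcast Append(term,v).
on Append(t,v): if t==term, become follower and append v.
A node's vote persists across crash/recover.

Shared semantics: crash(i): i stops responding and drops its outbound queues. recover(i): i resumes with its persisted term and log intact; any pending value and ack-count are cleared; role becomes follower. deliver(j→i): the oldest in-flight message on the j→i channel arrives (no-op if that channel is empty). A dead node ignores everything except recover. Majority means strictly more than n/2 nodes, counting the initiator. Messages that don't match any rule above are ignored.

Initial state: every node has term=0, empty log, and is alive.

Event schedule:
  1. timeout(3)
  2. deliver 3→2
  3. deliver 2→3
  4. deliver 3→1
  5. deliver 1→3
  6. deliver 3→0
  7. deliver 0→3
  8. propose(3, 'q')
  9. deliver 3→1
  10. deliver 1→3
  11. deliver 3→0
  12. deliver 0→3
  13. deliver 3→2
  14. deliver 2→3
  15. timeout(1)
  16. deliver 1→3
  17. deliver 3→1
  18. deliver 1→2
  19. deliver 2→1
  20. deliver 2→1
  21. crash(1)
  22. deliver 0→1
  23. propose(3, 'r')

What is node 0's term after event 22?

1. timeout(3):  <3:cand t1 ->
2. deliver 3→2:  <2:foll t1 ->
3. deliver 2→3:  nop
4. deliver 3→1:  <1:foll t1 ->
5. deliver 1→3:  <3:lead t1 ->
6. deliver 3→0:  <0:foll t1 ->
7. deliver 0→3:  nop
8. propose(3,'q'):  <3:lead t1 q>
9. deliver 3→1:  <1:foll t1 q>
10. deliver 1→3:  nop
11. deliver 3→0:  <0:foll t1 q>
12. deliver 0→3:  nop
13. deliver 3→2:  <2:foll t1 q>
14. deliver 2→3:  nop
15. timeout(1):  <1:cand t2 q>
16. deliver 1→3:  <3:foll t2 q>
17. deliver 3→1:  nop
18. deliver 1→2:  <2:foll t2 q>
19. deliver 2→1:  <1:lead t2 q>
20. deliver 2→1:  nop
21. crash(1):  <1:✗lead t2 q>
22. deliver 0→1:  nop

1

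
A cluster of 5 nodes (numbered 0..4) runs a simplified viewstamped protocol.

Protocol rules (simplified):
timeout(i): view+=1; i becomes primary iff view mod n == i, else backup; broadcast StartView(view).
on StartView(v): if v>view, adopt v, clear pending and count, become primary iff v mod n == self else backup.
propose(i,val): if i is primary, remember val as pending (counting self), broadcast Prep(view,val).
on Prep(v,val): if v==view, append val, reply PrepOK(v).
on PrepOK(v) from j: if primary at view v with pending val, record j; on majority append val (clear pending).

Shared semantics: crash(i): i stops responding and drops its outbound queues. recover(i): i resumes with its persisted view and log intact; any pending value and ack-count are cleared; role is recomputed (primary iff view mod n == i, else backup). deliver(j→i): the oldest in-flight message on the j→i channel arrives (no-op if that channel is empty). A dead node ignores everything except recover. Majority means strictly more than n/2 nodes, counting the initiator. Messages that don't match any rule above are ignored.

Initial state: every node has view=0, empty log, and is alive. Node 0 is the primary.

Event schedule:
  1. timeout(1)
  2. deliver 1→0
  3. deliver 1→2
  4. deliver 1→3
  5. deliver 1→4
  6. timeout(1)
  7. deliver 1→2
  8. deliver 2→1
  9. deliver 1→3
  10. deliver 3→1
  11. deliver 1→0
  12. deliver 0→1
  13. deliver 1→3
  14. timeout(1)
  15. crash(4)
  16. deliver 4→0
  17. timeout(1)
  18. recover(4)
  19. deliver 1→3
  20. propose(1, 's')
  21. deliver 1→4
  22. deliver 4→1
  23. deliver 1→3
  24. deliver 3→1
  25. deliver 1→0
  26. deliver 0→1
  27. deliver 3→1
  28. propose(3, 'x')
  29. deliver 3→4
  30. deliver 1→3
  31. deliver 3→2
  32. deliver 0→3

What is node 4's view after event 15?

1

[1] timeout(1) → N1(prim v1 [-])
[2] deliver 1→0 → N0(back v1 [-])
[3] deliver 1→2 → N2(back v1 [-])
[4] deliver 1→3 → N3(back v1 [-])
[5] deliver 1→4 → N4(back v1 [-])
[6] timeout(1) → N1(back v2 [-])
[7] deliver 1→2 → N2(prim v2 [-])
[8] deliver 2→1 → ∅
[9] deliver 1→3 → N3(back v2 [-])
[10] deliver 3→1 → ∅
[11] deliver 1→0 → N0(back v2 [-])
[12] deliver 0→1 → ∅
[13] deliver 1→3 → ∅
[14] timeout(1) → N1(back v3 [-])
[15] crash(4) → N4(✗back v1 [-])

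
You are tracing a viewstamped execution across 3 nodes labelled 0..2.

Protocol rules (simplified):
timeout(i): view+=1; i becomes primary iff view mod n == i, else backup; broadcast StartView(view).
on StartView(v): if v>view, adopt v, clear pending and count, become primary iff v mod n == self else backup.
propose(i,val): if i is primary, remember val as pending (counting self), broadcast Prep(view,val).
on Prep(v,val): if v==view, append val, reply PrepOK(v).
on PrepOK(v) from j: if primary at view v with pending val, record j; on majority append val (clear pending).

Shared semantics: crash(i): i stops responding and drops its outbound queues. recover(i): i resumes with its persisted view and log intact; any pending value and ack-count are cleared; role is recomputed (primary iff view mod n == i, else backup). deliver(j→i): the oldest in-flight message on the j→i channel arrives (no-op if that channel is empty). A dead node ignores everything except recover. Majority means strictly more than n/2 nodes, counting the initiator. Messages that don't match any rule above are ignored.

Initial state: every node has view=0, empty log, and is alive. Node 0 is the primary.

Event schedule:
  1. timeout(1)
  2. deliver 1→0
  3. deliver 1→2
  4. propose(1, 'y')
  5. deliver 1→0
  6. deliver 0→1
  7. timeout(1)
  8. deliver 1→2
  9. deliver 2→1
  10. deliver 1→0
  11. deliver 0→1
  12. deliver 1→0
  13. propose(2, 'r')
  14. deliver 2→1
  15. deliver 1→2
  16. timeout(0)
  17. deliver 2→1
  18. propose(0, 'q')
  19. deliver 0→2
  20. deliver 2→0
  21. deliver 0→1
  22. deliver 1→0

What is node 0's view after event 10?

after 1 — timeout(1): n1:prim/v1/[-]
after 2 — deliver 1→0: n0:back/v1/[-]
after 3 — deliver 1→2: n2:back/v1/[-]
after 4 — propose(1,'y'): ·
after 5 — deliver 1→0: n0:back/v1/[y]
after 6 — deliver 0→1: n1:prim/v1/[y]
after 7 — timeout(1): n1:back/v2/[y]
after 8 — deliver 1→2: n2:back/v1/[y]
after 9 — deliver 2→1: ·
after 10 — deliver 1→0: n0:back/v2/[y]

2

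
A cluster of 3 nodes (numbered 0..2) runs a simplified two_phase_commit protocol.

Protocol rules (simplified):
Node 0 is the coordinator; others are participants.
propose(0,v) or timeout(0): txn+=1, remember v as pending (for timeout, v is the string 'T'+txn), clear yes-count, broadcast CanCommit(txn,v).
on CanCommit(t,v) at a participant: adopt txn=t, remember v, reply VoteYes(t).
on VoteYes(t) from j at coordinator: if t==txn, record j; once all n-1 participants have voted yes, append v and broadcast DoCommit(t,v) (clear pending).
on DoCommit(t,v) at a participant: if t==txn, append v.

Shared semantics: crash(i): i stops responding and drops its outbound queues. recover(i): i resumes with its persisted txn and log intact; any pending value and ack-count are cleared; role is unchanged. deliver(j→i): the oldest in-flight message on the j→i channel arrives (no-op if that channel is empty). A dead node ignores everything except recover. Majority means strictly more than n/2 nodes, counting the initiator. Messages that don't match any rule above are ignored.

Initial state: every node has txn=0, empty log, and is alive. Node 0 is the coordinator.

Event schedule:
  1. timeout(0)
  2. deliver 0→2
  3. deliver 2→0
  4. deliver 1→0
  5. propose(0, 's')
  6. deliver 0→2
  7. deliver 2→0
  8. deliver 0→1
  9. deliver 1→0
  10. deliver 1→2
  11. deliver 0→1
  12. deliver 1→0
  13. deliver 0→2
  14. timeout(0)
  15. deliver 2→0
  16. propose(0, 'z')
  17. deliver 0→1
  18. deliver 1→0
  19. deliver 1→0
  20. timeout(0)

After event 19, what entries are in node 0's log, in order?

step 1 timeout(0): 0={coor,t=1,log=-}
step 2 deliver 0→2: 2={part,t=1,log=-}
step 3 deliver 2→0: —
step 4 deliver 1→0: —
step 5 propose(0,'s'): 0={coor,t=2,log=-}
step 6 deliver 0→2: 2={part,t=2,log=-}
step 7 deliver 2→0: —
step 8 deliver 0→1: 1={part,t=1,log=-}
step 9 deliver 1→0: —
step 10 deliver 1→2: —
step 11 deliver 0→1: 1={part,t=2,log=-}
step 12 deliver 1→0: 0={coor,t=2,log=s}
step 13 deliver 0→2: 2={part,t=2,log=s}
step 14 timeout(0): 0={coor,t=3,log=s}
step 15 deliver 2→0: —
step 16 propose(0,'z'): 0={coor,t=4,log=s}
step 17 deliver 0→1: 1={part,t=2,log=s}
step 18 deliver 1→0: —
step 19 deliver 1→0: —

s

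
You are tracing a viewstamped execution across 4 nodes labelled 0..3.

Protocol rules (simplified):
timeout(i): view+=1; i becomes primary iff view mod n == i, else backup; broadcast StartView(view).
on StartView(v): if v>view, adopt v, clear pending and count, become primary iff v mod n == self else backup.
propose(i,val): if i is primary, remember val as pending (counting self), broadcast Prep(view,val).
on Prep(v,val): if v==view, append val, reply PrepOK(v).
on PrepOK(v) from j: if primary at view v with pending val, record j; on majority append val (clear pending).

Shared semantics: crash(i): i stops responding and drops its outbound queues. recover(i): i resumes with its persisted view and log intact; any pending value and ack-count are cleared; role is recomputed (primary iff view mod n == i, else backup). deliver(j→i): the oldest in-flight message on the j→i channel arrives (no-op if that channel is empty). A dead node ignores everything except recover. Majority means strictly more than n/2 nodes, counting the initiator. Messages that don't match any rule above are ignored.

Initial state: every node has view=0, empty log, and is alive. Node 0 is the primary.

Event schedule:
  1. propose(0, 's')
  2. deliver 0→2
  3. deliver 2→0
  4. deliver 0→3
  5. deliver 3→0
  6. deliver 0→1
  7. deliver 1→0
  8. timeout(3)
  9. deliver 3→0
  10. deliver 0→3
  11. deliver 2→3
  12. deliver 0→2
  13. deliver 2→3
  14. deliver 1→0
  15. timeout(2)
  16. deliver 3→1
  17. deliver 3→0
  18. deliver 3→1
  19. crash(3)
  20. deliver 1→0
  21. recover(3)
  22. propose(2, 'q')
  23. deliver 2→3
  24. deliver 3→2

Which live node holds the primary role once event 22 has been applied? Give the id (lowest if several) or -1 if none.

after 1 — propose(0,'s'): ·
after 2 — deliver 0→2: n2:back/v0/[s]
after 3 — deliver 2→0: ·
after 4 — deliver 0→3: n3:back/v0/[s]
after 5 — deliver 3→0: n0:prim/v0/[s]
after 6 — deliver 0→1: n1:back/v0/[s]
after 7 — deliver 1→0: ·
after 8 — timeout(3): n3:back/v1/[s]
after 9 — deliver 3→0: n0:back/v1/[s]
after 10 — deliver 0→3: ·
after 11 — deliver 2→3: ·
after 12 — deliver 0→2: ·
after 13 — deliver 2→3: ·
after 14 — deliver 1→0: ·
after 15 — timeout(2): n2:back/v1/[s]
after 16 — deliver 3→1: n1:prim/v1/[s]
after 17 — deliver 3→0: ·
after 18 — deliver 3→1: ·
after 19 — crash(3): n3:✗back/v1/[s]
after 20 — deliver 1→0: ·
after 21 — recover(3): n3:back/v1/[s]
after 22 — propose(2,'q'): ·

1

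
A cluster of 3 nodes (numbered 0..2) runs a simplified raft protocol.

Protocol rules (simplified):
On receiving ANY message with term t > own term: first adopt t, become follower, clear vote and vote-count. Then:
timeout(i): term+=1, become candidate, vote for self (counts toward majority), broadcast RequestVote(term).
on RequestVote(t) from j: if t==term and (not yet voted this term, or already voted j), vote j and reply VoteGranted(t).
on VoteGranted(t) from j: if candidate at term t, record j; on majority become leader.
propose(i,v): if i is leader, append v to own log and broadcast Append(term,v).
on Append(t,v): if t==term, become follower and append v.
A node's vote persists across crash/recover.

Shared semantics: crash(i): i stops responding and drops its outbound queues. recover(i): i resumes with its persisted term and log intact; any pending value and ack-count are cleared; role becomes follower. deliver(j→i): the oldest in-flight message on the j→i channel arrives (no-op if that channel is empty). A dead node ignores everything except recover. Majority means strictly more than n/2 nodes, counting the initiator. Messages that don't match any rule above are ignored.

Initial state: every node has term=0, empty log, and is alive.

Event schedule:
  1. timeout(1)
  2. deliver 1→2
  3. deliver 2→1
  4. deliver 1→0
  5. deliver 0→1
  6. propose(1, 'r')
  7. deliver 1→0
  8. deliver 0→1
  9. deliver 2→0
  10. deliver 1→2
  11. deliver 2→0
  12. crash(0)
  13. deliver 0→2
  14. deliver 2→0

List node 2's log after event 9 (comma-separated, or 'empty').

1. timeout(1):  <1:cand t1 ->
2. deliver 1→2:  <2:foll t1 ->
3. deliver 2→1:  <1:lead t1 ->
4. deliver 1→0:  <0:foll t1 ->
5. deliver 0→1:  nop
6. propose(1,'r'):  <1:lead t1 r>
7. deliver 1→0:  <0:foll t1 r>
8. deliver 0→1:  nop
9. deliver 2→0:  nop

empty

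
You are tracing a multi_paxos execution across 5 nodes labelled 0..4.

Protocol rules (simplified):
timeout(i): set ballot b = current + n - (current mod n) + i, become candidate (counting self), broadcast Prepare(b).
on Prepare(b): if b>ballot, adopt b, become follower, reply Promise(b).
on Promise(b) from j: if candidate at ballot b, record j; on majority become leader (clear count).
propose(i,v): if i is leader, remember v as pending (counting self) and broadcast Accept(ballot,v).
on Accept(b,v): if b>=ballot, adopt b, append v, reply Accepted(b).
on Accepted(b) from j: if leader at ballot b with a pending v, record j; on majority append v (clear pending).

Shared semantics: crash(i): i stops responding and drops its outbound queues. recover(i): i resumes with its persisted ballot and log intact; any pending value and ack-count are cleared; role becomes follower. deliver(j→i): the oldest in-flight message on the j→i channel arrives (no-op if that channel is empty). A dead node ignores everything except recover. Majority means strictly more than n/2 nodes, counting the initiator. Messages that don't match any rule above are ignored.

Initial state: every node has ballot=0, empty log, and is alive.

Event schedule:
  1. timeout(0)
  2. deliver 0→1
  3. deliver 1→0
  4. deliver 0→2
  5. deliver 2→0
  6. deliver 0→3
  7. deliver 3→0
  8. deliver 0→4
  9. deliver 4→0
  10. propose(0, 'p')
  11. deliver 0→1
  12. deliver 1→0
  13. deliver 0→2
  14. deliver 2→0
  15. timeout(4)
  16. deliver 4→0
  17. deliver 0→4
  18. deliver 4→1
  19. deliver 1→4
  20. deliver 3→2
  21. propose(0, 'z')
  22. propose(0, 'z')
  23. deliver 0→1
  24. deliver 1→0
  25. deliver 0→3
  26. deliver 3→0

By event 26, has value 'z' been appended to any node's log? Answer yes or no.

no

after 1 — timeout(0): n0:cand/b5/[-]
after 2 — deliver 0→1: n1:foll/b5/[-]
after 3 — deliver 1→0: ·
after 4 — deliver 0→2: n2:foll/b5/[-]
after 5 — deliver 2→0: n0:lead/b5/[-]
after 6 — deliver 0→3: n3:foll/b5/[-]
after 7 — deliver 3→0: ·
after 8 — deliver 0→4: n4:foll/b5/[-]
after 9 — deliver 4→0: ·
after 10 — propose(0,'p'): ·
after 11 — deliver 0→1: n1:foll/b5/[p]
after 12 — deliver 1→0: ·
after 13 — deliver 0→2: n2:foll/b5/[p]
after 14 — deliver 2→0: n0:lead/b5/[p]
after 15 — timeout(4): n4:cand/b14/[-]
after 16 — deliver 4→0: n0:foll/b14/[p]
after 17 — deliver 0→4: ·
after 18 — deliver 4→1: n1:foll/b14/[p]
after 19 — deliver 1→4: ·
after 20 — deliver 3→2: ·
after 21 — propose(0,'z'): ·
after 22 — propose(0,'z'): ·
after 23 — deliver 0→1: ·
after 24 — deliver 1→0: ·
after 25 — deliver 0→3: n3:foll/b5/[p]
after 26 — deliver 3→0: ·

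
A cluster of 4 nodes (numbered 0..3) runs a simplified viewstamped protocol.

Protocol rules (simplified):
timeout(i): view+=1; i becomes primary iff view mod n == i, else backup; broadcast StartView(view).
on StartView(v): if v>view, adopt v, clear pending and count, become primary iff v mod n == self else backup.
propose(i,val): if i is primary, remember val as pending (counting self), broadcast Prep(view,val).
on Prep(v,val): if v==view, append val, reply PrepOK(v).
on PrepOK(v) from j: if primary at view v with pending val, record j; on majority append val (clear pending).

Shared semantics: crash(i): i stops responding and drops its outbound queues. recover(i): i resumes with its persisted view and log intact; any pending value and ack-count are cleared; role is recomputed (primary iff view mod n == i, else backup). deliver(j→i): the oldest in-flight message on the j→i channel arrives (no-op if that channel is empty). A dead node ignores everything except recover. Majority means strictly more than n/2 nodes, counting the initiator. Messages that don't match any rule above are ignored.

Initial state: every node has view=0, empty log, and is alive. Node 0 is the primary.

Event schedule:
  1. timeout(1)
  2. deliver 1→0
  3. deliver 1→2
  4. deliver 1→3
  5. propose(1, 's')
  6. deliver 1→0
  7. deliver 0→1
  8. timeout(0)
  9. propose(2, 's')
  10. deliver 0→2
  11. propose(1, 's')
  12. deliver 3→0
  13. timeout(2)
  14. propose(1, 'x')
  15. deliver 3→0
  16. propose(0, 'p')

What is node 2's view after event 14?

after 1 — timeout(1): n1:prim/v1/[-]
after 2 — deliver 1→0: n0:back/v1/[-]
after 3 — deliver 1→2: n2:back/v1/[-]
after 4 — deliver 1→3: n3:back/v1/[-]
after 5 — propose(1,'s'): ·
after 6 — deliver 1→0: n0:back/v1/[s]
after 7 — deliver 0→1: ·
after 8 — timeout(0): n0:back/v2/[s]
after 9 — propose(2,'s'): ·
after 10 — deliver 0→2: n2:prim/v2/[-]
after 11 — propose(1,'s'): ·
after 12 — deliver 3→0: ·
after 13 — timeout(2): n2:back/v3/[-]
after 14 — propose(1,'x'): ·

3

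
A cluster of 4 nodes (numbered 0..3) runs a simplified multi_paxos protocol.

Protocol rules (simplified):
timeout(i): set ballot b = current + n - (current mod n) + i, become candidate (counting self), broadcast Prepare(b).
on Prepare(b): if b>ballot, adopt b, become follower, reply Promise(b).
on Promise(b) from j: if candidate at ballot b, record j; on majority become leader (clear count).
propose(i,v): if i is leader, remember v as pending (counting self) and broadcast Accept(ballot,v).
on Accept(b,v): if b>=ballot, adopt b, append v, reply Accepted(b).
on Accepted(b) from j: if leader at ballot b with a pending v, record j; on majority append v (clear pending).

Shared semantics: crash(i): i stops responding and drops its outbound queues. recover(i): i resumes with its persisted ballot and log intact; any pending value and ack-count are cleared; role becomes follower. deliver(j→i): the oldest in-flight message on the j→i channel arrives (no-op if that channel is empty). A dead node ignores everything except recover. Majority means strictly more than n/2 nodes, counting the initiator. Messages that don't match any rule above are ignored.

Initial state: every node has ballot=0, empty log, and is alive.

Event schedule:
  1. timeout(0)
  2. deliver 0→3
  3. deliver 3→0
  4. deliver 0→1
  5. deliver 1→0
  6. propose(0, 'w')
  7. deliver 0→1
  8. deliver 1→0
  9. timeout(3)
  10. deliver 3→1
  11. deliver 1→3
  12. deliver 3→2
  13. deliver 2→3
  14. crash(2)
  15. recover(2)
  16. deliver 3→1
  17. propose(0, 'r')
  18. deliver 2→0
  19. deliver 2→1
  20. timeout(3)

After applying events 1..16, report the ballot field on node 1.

e1 timeout(0): 0[cand,b=4,-]
e2 deliver 0→3: 3[foll,b=4,-]
e3 deliver 3→0: ·
e4 deliver 0→1: 1[foll,b=4,-]
e5 deliver 1→0: 0[lead,b=4,-]
e6 propose(0,'w'): ·
e7 deliver 0→1: 1[foll,b=4,w]
e8 deliver 1→0: ·
e9 timeout(3): 3[cand,b=11,-]
e10 deliver 3→1: 1[foll,b=11,w]
e11 deliver 1→3: ·
e12 deliver 3→2: 2[foll,b=11,-]
e13 deliver 2→3: 3[lead,b=11,-]
e14 crash(2): 2[✗foll,b=11,-]
e15 recover(2): 2[foll,b=11,-]
e16 deliver 3→1: ·

11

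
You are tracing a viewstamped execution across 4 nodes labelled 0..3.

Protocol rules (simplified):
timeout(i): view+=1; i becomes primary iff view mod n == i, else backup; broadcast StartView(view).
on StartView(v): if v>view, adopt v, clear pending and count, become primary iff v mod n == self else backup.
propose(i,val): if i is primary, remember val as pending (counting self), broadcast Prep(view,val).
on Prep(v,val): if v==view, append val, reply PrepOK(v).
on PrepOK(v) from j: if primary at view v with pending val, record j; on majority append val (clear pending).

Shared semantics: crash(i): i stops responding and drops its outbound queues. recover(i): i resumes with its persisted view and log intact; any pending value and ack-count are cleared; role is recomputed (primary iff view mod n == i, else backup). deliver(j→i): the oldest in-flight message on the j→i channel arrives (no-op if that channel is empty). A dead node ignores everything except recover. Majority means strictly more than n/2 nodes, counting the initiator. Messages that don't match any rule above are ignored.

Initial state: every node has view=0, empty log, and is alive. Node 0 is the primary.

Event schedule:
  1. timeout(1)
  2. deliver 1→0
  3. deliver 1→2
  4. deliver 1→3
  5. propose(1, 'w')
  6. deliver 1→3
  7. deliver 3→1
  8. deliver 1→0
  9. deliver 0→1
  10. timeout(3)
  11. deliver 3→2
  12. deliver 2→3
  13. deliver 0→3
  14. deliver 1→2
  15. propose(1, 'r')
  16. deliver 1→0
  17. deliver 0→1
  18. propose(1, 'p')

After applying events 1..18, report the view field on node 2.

2

after 1 — timeout(1): n1:prim/v1/[-]
after 2 — deliver 1→0: n0:back/v1/[-]
after 3 — deliver 1→2: n2:back/v1/[-]
after 4 — deliver 1→3: n3:back/v1/[-]
after 5 — propose(1,'w'): ·
after 6 — deliver 1→3: n3:back/v1/[w]
after 7 — deliver 3→1: ·
after 8 — deliver 1→0: n0:back/v1/[w]
after 9 — deliver 0→1: n1:prim/v1/[w]
after 10 — timeout(3): n3:back/v2/[w]
after 11 — deliver 3→2: n2:prim/v2/[-]
after 12 — deliver 2→3: ·
after 13 — deliver 0→3: ·
after 14 — deliver 1→2: ·
after 15 — propose(1,'r'): ·
after 16 — deliver 1→0: n0:back/v1/[w,r]
after 17 — deliver 0→1: ·
after 18 — propose(1,'p'): ·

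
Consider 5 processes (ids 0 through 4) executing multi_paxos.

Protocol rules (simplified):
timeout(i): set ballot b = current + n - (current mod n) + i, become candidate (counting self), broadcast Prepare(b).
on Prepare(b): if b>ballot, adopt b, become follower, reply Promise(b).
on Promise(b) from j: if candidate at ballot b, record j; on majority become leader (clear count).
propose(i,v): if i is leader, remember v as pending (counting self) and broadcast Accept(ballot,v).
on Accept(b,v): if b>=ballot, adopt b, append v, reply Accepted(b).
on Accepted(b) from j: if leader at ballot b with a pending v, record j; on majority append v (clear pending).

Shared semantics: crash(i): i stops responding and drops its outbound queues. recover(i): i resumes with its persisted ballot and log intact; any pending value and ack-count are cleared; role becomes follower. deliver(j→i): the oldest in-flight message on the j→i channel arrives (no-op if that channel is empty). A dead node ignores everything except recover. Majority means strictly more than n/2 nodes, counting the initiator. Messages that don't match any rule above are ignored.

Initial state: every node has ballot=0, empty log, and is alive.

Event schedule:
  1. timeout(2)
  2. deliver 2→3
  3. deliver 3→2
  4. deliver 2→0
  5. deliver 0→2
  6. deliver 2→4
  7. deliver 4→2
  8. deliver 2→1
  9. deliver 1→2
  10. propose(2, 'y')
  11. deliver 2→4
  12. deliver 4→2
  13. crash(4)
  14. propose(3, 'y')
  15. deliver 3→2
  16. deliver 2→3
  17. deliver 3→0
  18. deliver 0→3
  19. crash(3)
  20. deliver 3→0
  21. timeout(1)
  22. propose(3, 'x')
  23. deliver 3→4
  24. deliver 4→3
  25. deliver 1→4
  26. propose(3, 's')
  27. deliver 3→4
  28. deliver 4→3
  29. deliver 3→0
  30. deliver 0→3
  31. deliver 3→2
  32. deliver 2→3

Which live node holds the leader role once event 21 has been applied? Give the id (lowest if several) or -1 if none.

step 1 timeout(2): 2={cand,b=7,log=-}
step 2 deliver 2→3: 3={foll,b=7,log=-}
step 3 deliver 3→2: —
step 4 deliver 2→0: 0={foll,b=7,log=-}
step 5 deliver 0→2: 2={lead,b=7,log=-}
step 6 deliver 2→4: 4={foll,b=7,log=-}
step 7 deliver 4→2: —
step 8 deliver 2→1: 1={foll,b=7,log=-}
step 9 deliver 1→2: —
step 10 propose(2,'y'): —
step 11 deliver 2→4: 4={foll,b=7,log=y}
step 12 deliver 4→2: —
step 13 crash(4): 4={✗foll,b=7,log=y}
step 14 propose(3,'y'): —
step 15 deliver 3→2: —
step 16 deliver 2→3: 3={foll,b=7,log=y}
step 17 deliver 3→0: —
step 18 deliver 0→3: —
step 19 crash(3): 3={✗foll,b=7,log=y}
step 20 deliver 3→0: —
step 21 timeout(1): 1={cand,b=11,log=-}

2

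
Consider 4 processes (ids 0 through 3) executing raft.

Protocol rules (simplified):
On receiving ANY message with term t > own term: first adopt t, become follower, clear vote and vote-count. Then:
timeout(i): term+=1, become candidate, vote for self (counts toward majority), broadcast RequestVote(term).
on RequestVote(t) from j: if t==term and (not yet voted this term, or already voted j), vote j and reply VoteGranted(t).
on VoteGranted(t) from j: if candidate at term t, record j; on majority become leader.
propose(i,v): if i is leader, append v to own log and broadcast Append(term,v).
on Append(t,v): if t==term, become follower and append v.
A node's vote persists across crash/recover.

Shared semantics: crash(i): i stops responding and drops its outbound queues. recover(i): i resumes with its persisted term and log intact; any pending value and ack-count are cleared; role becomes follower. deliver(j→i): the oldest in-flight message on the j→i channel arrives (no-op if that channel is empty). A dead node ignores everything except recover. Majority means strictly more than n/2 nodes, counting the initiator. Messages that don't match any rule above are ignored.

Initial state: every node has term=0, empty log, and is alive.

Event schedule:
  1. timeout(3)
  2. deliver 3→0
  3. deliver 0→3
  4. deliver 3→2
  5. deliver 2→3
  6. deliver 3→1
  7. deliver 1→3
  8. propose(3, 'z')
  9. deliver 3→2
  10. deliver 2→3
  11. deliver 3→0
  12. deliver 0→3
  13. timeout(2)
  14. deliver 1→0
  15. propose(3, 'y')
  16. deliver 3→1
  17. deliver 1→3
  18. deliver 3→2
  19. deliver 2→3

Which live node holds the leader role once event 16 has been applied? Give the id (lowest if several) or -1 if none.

3

e1 timeout(3): 3[cand,t=1,-]
e2 deliver 3→0: 0[foll,t=1,-]
e3 deliver 0→3: ·
e4 deliver 3→2: 2[foll,t=1,-]
e5 deliver 2→3: 3[lead,t=1,-]
e6 deliver 3→1: 1[foll,t=1,-]
e7 deliver 1→3: ·
e8 propose(3,'z'): 3[lead,t=1,z]
e9 deliver 3→2: 2[foll,t=1,z]
e10 deliver 2→3: ·
e11 deliver 3→0: 0[foll,t=1,z]
e12 deliver 0→3: ·
e13 timeout(2): 2[cand,t=2,z]
e14 deliver 1→0: ·
e15 propose(3,'y'): 3[lead,t=1,z,y]
e16 deliver 3→1: 1[foll,t=1,z]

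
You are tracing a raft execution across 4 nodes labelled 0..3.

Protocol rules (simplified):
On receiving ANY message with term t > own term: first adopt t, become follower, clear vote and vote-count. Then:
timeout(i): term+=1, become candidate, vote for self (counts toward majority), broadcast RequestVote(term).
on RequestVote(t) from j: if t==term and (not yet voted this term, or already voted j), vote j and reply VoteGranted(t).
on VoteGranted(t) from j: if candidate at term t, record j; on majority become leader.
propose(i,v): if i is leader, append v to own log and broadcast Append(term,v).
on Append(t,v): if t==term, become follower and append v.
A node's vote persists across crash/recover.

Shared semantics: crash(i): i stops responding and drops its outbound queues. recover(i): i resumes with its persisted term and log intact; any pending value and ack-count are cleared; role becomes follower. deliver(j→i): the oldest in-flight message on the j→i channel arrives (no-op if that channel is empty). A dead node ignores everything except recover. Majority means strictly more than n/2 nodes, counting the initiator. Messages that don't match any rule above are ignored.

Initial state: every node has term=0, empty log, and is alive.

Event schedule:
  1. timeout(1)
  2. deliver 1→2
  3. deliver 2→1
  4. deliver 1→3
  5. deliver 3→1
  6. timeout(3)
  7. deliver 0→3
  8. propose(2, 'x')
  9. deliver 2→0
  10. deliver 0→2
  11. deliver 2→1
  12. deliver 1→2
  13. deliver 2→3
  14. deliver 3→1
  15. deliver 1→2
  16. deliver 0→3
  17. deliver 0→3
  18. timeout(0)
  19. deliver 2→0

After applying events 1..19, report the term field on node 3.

step 1 timeout(1): 1={cand,t=1,log=-}
step 2 deliver 1→2: 2={foll,t=1,log=-}
step 3 deliver 2→1: —
step 4 deliver 1→3: 3={foll,t=1,log=-}
step 5 deliver 3→1: 1={lead,t=1,log=-}
step 6 timeout(3): 3={cand,t=2,log=-}
step 7 deliver 0→3: —
step 8 propose(2,'x'): —
step 9 deliver 2→0: —
step 10 deliver 0→2: —
step 11 deliver 2→1: —
step 12 deliver 1→2: —
step 13 deliver 2→3: —
step 14 deliver 3→1: 1={foll,t=2,log=-}
step 15 deliver 1→2: —
step 16 deliver 0→3: —
step 17 deliver 0→3: —
step 18 timeout(0): 0={cand,t=1,log=-}
step 19 deliver 2→0: —

2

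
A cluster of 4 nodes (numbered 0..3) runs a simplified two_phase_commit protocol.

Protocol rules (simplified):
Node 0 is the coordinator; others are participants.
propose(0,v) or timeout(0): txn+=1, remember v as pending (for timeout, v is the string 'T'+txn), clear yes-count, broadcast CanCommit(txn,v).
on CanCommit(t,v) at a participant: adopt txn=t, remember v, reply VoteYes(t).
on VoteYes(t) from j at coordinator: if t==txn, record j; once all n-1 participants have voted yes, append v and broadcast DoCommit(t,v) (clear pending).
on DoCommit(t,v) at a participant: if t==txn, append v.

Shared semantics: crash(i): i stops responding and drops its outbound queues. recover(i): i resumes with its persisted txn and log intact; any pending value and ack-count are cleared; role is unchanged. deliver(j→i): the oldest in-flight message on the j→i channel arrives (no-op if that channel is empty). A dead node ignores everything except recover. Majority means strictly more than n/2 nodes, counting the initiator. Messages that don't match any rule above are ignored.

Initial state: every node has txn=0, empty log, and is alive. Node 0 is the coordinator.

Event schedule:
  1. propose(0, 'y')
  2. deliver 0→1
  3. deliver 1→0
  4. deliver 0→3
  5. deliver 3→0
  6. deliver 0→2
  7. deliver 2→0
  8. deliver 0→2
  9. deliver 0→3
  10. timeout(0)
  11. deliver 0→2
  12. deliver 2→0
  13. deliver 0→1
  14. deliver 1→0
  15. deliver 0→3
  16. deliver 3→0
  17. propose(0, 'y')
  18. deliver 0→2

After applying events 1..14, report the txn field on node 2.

2

step 1 propose(0,'y'): 0={coor,t=1,log=-}
step 2 deliver 0→1: 1={part,t=1,log=-}
step 3 deliver 1→0: —
step 4 deliver 0→3: 3={part,t=1,log=-}
step 5 deliver 3→0: —
step 6 deliver 0→2: 2={part,t=1,log=-}
step 7 deliver 2→0: 0={coor,t=1,log=y}
step 8 deliver 0→2: 2={part,t=1,log=y}
step 9 deliver 0→3: 3={part,t=1,log=y}
step 10 timeout(0): 0={coor,t=2,log=y}
step 11 deliver 0→2: 2={part,t=2,log=y}
step 12 deliver 2→0: —
step 13 deliver 0→1: 1={part,t=1,log=y}
step 14 deliver 1→0: —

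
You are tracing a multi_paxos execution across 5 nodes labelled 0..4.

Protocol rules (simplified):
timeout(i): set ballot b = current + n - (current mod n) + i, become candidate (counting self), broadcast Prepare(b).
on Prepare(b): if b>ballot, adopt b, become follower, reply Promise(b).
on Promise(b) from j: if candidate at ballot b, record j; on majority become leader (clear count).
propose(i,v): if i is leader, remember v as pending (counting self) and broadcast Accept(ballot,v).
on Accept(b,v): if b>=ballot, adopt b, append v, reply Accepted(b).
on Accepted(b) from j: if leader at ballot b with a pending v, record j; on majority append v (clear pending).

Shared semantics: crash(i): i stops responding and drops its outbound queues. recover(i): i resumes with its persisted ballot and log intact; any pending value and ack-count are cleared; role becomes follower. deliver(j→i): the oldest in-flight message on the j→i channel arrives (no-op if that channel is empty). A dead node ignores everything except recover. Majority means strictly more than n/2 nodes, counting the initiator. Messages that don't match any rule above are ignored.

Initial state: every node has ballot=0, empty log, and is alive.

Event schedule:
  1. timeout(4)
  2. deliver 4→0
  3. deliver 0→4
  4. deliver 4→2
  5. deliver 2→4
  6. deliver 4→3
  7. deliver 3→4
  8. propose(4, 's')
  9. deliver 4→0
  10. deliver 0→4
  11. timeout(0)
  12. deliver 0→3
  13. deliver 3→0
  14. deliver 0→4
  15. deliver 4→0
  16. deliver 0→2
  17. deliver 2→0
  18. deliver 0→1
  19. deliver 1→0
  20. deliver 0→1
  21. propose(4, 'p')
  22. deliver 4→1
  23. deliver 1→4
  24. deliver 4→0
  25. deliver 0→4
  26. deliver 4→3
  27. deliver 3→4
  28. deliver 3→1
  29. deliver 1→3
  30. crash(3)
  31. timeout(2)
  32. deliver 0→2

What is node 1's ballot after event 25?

10

1. timeout(4):  <4:cand b9 ->
2. deliver 4→0:  <0:foll b9 ->
3. deliver 0→4:  nop
4. deliver 4→2:  <2:foll b9 ->
5. deliver 2→4:  <4:lead b9 ->
6. deliver 4→3:  <3:foll b9 ->
7. deliver 3→4:  nop
8. propose(4,'s'):  nop
9. deliver 4→0:  <0:foll b9 s>
10. deliver 0→4:  nop
11. timeout(0):  <0:cand b10 s>
12. deliver 0→3:  <3:foll b10 ->
13. deliver 3→0:  nop
14. deliver 0→4:  <4:foll b10 ->
15. deliver 4→0:  <0:lead b10 s>
16. deliver 0→2:  <2:foll b10 ->
17. deliver 2→0:  nop
18. deliver 0→1:  <1:foll b10 ->
19. deliver 1→0:  nop
20. deliver 0→1:  nop
21. propose(4,'p'):  nop
22. deliver 4→1:  nop
23. deliver 1→4:  nop
24. deliver 4→0:  nop
25. deliver 0→4:  nop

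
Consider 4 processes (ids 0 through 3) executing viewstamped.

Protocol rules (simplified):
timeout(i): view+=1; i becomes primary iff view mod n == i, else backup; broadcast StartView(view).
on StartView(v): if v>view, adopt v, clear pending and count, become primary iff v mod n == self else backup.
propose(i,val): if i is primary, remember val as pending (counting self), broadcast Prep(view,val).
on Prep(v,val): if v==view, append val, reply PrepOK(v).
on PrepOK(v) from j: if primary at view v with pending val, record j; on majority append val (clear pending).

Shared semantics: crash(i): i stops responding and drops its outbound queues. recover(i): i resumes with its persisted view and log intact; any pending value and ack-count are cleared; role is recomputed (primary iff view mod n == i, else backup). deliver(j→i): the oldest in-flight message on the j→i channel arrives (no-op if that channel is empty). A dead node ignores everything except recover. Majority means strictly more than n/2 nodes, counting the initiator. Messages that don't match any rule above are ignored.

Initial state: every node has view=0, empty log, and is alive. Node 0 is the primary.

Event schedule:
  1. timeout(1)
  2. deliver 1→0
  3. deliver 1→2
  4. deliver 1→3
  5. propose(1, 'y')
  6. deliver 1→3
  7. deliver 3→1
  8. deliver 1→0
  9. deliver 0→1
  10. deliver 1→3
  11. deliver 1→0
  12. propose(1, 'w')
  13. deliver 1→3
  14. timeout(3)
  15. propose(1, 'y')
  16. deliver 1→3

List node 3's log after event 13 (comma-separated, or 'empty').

y,w

e1 timeout(1): 1[prim,v=1,-]
e2 deliver 1→0: 0[back,v=1,-]
e3 deliver 1→2: 2[back,v=1,-]
e4 deliver 1→3: 3[back,v=1,-]
e5 propose(1,'y'): ·
e6 deliver 1→3: 3[back,v=1,y]
e7 deliver 3→1: ·
e8 deliver 1→0: 0[back,v=1,y]
e9 deliver 0→1: 1[prim,v=1,y]
e10 deliver 1→3: ·
e11 deliver 1→0: ·
e12 propose(1,'w'): ·
e13 deliver 1→3: 3[back,v=1,y,w]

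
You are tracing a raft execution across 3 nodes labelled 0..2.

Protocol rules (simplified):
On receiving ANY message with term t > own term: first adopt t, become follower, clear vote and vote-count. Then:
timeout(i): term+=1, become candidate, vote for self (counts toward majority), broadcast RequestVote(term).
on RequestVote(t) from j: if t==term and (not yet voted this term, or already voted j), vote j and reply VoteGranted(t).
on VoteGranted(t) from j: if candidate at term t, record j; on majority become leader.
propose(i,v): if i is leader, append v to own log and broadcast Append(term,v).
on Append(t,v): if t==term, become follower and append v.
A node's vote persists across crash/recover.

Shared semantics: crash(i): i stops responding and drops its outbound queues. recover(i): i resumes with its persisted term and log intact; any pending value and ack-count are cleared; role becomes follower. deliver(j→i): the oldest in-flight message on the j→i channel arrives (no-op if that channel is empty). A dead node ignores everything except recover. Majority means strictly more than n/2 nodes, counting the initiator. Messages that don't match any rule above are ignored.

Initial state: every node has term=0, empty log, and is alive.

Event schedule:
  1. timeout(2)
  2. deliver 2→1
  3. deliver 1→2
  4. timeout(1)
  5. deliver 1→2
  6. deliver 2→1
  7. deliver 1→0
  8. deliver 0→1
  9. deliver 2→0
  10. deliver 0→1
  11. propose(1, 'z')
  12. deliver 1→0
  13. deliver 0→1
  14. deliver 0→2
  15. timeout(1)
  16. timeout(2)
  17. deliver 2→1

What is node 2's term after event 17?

step 1 timeout(2): 2={cand,t=1,log=-}
step 2 deliver 2→1: 1={foll,t=1,log=-}
step 3 deliver 1→2: 2={lead,t=1,log=-}
step 4 timeout(1): 1={cand,t=2,log=-}
step 5 deliver 1→2: 2={foll,t=2,log=-}
step 6 deliver 2→1: 1={lead,t=2,log=-}
step 7 deliver 1→0: 0={foll,t=2,log=-}
step 8 deliver 0→1: —
step 9 deliver 2→0: —
step 10 deliver 0→1: —
step 11 propose(1,'z'): 1={lead,t=2,log=z}
step 12 deliver 1→0: 0={foll,t=2,log=z}
step 13 deliver 0→1: —
step 14 deliver 0→2: —
step 15 timeout(1): 1={cand,t=3,log=z}
step 16 timeout(2): 2={cand,t=3,log=-}
step 17 deliver 2→1: —

3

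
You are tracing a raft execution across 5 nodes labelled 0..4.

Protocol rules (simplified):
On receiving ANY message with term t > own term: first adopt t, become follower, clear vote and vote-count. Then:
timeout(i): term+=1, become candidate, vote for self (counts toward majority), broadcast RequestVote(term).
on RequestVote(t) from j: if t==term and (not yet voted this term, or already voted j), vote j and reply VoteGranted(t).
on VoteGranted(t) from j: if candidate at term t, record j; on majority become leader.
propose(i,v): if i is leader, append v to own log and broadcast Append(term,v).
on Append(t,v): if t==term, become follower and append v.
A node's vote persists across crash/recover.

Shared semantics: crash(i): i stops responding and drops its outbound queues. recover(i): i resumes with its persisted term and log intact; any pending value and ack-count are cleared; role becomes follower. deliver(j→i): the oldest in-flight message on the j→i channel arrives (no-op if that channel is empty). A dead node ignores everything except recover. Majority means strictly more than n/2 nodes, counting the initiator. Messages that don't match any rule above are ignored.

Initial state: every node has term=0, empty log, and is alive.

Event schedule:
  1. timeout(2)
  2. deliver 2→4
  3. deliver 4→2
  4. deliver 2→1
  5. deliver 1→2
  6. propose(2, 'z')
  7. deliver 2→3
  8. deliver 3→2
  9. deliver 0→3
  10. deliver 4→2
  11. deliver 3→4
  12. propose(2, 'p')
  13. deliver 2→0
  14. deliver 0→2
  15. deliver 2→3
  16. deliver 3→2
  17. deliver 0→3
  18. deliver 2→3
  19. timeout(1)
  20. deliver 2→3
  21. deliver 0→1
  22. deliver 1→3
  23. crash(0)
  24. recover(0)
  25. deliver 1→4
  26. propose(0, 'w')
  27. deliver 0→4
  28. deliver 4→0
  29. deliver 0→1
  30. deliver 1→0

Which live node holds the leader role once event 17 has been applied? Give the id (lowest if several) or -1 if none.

2

[1] timeout(2) → N2(cand t1 [-])
[2] deliver 2→4 → N4(foll t1 [-])
[3] deliver 4→2 → ∅
[4] deliver 2→1 → N1(foll t1 [-])
[5] deliver 1→2 → N2(lead t1 [-])
[6] propose(2,'z') → N2(lead t1 [z])
[7] deliver 2→3 → N3(foll t1 [-])
[8] deliver 3→2 → ∅
[9] deliver 0→3 → ∅
[10] deliver 4→2 → ∅
[11] deliver 3→4 → ∅
[12] propose(2,'p') → N2(lead t1 [z,p])
[13] deliver 2→0 → N0(foll t1 [-])
[14] deliver 0→2 → ∅
[15] deliver 2→3 → N3(foll t1 [z])
[16] deliver 3→2 → ∅
[17] deliver 0→3 → ∅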